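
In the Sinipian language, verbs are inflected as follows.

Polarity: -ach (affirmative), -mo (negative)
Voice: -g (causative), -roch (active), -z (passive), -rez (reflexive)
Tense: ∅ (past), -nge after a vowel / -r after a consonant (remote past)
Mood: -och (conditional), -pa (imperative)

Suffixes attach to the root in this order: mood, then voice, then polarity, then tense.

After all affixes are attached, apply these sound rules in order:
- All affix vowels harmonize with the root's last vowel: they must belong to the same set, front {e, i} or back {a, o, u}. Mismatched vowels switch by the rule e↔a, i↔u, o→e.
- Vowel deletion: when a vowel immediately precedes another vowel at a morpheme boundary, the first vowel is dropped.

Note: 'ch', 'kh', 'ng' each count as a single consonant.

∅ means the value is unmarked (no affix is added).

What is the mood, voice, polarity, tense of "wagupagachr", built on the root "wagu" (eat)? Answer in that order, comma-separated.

Segment: wagu-pa-g-ach-r.
mood: -pa → imperative.
voice: -g → causative.
polarity: -ach → affirmative.
tense: -nge/r → remote past.

imperative, causative, affirmative, remote past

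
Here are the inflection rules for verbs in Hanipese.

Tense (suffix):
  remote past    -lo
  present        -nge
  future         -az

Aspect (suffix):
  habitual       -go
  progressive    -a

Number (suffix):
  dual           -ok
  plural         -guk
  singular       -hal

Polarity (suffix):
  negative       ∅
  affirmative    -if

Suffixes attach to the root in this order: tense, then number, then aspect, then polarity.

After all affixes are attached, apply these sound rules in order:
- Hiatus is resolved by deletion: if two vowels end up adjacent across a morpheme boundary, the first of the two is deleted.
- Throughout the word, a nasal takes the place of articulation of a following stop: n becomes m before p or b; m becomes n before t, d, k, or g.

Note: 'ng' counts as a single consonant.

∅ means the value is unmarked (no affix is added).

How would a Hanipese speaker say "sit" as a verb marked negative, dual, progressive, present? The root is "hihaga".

hihagangoka

Attach tense present -nge → hihagange.
Attach number dual -ok → hihagangeok.
Attach aspect progressive -a → hihagangeoka.
polarity = negative: zero marking, form stays hihagangeoka.
Apply vowel deletion: hihagangeoka → hihagangoka.
Nasal assimilation: no change.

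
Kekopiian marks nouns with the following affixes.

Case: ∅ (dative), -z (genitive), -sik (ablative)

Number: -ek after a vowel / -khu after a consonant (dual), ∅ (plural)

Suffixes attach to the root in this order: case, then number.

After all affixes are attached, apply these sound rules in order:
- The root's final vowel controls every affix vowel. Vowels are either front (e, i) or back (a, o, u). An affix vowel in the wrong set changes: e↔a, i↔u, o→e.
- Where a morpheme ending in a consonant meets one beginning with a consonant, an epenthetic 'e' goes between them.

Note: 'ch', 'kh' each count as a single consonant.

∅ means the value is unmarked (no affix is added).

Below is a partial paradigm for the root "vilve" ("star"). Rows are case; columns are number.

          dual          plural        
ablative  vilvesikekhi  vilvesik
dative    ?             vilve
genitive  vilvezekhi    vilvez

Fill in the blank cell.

case = dative: zero marking, form stays vilve.
Attach number dual -ek (after vowel 'e') → vilveek.
Vowel harmony: no change.
Epenthesis: no change.

vilveek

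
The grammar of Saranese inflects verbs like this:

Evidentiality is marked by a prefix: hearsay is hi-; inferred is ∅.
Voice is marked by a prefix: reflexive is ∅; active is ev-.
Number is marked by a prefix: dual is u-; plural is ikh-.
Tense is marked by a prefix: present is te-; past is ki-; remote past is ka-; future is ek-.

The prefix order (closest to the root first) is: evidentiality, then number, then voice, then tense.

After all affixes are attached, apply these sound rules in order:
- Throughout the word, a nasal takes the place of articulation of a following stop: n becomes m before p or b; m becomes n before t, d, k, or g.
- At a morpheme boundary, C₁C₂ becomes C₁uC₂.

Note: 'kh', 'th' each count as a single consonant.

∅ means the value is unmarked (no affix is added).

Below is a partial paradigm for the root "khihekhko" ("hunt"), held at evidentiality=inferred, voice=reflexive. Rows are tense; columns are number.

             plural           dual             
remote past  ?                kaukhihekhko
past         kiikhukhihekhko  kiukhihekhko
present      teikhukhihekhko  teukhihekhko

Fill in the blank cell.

kaikhukhihekhko

evidentiality = inferred: zero marking, form stays khihekhko.
Attach number plural ikh- → ikhkhihekhko.
voice = reflexive: zero marking, form stays ikhkhihekhko.
Attach tense remote past ka- → kaikhkhihekhko.
Nasal assimilation: no change.
Apply epenthesis: kaikhkhihekhko → kaikhukhihekhko.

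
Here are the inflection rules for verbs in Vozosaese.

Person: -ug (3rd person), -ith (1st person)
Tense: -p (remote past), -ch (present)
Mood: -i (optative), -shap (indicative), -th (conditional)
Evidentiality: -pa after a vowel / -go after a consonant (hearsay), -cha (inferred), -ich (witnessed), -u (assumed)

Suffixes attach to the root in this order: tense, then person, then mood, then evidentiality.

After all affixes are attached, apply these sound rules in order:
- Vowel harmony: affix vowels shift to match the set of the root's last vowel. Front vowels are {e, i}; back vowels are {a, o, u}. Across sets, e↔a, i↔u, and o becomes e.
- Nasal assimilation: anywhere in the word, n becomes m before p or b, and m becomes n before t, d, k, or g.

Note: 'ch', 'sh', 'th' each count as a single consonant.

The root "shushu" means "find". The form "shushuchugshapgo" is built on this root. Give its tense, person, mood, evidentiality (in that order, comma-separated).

present, 3rd person, indicative, hearsay

Segment: shushu-ch-ug-shap-go.
tense: -ch → present.
person: -ug → 3rd person.
mood: -shap → indicative.
evidentiality: -pa/go → hearsay.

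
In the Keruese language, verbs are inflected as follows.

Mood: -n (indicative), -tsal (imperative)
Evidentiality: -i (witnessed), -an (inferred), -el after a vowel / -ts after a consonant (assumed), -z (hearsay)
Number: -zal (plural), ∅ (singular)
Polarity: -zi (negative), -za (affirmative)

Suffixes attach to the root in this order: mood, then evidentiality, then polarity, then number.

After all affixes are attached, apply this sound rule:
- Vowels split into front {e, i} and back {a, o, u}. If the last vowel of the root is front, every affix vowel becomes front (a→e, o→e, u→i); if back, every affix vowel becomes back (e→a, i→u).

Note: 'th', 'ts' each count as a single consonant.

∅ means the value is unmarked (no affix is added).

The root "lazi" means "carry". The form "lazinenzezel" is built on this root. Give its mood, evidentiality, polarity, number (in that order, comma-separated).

Segment: lazi-n-an-za-zal.
mood: -n → indicative.
evidentiality: -an → inferred.
polarity: -za → affirmative.
number: -zal → plural.

indicative, inferred, affirmative, plural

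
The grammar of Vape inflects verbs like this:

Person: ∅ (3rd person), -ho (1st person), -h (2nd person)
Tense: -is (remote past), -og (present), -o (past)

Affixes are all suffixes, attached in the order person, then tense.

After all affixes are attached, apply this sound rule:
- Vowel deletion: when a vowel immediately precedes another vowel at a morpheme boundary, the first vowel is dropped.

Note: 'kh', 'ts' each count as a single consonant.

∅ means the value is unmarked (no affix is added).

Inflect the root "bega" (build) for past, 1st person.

Attach person 1st person -ho → begaho.
Attach tense past -o → begahoo.
Apply vowel deletion: begahoo → begaho.

begaho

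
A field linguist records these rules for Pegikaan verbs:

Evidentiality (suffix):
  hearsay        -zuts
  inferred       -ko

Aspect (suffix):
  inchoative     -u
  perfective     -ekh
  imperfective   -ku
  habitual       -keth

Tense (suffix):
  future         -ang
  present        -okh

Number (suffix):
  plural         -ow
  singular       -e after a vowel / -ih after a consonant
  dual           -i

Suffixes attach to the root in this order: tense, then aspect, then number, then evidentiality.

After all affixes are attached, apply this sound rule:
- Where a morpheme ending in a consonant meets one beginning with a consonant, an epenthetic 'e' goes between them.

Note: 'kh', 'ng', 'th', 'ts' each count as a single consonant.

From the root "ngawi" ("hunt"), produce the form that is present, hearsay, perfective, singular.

ngawiokhekhihezuts

Attach tense present -okh → ngawiokh.
Attach aspect perfective -ekh → ngawiokhekh.
Attach number singular -ih (after consonant 'kh') → ngawiokhekhih.
Attach evidentiality hearsay -zuts → ngawiokhekhihzuts.
Apply epenthesis: ngawiokhekhihzuts → ngawiokhekhihezuts.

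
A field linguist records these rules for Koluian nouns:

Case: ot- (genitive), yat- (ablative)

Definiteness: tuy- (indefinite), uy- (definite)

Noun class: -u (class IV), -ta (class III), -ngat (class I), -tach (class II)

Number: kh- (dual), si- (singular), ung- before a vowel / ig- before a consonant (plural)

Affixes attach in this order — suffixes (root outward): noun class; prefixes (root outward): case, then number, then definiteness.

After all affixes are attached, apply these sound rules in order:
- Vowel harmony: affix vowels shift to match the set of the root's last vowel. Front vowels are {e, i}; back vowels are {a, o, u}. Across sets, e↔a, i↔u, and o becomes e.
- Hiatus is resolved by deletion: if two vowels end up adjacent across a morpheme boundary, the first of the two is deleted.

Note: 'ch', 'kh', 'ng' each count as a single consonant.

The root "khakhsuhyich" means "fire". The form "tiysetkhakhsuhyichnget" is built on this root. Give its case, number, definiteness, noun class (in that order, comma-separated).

genitive, singular, indefinite, class I

Segment: tuy-si-ot-khakhsuhyich-ngat.
case: ot- → genitive.
number: si- → singular.
definiteness: tuy- → indefinite.
noun class: -ngat → class I.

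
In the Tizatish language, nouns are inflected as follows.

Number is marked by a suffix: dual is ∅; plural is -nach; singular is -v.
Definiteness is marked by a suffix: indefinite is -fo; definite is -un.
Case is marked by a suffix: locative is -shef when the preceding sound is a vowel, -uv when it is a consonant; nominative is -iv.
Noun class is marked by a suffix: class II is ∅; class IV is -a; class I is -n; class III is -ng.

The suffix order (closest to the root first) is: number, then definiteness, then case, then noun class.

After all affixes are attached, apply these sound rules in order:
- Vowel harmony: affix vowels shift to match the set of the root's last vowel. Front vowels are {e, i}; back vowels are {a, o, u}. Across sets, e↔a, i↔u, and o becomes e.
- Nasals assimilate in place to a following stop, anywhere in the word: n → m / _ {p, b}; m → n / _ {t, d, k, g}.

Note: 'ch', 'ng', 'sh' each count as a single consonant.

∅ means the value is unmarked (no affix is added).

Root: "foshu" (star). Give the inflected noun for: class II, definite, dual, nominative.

number = dual: zero marking, form stays foshu.
Attach definiteness definite -un → foshuun.
Attach case nominative -iv → foshuuniv.
noun class = class II: zero marking, form stays foshuuniv.
Apply vowel harmony: foshuuniv → foshuunuv.
Nasal assimilation: no change.

foshuunuv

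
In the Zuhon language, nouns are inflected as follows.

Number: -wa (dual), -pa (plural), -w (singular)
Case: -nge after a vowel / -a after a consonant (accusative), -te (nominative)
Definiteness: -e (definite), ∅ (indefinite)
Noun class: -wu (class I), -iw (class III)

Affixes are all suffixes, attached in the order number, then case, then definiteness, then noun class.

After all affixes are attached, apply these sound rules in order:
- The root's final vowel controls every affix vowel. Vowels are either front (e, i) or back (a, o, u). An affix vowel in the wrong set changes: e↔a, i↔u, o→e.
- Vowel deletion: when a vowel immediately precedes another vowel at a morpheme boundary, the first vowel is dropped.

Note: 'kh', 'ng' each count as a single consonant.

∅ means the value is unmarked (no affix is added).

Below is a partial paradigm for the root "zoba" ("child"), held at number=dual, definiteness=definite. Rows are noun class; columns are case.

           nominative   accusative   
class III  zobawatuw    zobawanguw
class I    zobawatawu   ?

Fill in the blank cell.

Attach number dual -wa → zobawa.
Attach case accusative -nge (after vowel 'a') → zobawange.
Attach definiteness definite -e → zobawangee.
Attach noun class class I -wu → zobawangeewu.
Apply vowel harmony: zobawangeewu → zobawangaawu.
Apply vowel deletion: zobawangaawu → zobawangawu.

zobawangawu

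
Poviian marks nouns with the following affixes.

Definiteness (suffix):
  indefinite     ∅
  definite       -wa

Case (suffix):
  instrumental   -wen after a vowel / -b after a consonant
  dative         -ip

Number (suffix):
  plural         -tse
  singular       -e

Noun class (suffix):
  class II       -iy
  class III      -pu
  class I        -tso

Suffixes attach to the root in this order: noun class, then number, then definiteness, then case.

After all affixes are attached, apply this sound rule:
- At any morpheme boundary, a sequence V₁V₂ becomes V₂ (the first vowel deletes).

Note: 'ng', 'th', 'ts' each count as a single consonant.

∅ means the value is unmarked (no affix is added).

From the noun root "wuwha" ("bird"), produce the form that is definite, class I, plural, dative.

Attach noun class class I -tso → wuwhatso.
Attach number plural -tse → wuwhatsotse.
Attach definiteness definite -wa → wuwhatsotsewa.
Attach case dative -ip → wuwhatsotsewaip.
Apply vowel deletion: wuwhatsotsewaip → wuwhatsotsewip.

wuwhatsotsewip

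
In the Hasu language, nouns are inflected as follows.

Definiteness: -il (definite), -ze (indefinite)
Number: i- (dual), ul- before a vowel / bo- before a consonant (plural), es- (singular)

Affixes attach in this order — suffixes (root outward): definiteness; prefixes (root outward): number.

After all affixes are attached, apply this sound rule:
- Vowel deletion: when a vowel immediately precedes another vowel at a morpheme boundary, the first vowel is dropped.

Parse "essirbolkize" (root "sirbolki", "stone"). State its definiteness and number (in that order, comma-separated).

Segment: es-sirbolki-ze.
definiteness: -ze → indefinite.
number: es- → singular.

indefinite, singular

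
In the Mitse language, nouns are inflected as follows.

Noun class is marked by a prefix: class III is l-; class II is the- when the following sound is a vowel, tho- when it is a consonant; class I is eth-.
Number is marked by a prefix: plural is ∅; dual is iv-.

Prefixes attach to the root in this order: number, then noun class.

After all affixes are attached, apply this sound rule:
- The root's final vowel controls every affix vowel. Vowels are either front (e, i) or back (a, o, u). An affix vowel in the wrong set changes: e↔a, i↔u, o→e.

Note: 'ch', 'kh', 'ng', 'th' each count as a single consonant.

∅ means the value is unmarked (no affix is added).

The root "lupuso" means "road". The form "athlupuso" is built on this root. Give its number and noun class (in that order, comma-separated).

Segment: eth-lupuso.
number: ∅ → plural.
noun class: eth- → class I.

plural, class I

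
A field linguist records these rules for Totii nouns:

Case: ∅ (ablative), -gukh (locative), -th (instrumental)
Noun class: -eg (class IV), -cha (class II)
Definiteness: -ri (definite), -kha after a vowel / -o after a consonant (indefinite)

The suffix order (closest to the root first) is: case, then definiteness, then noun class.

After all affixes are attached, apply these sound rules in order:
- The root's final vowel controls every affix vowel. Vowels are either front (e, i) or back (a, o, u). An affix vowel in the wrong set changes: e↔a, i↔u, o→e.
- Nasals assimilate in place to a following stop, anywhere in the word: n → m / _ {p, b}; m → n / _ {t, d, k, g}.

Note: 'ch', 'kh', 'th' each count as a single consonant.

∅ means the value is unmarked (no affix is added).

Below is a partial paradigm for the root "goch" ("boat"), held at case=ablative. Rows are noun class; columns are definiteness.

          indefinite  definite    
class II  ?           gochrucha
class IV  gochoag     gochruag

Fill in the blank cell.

gochocha

case = ablative: zero marking, form stays goch.
Attach definiteness indefinite -o (after consonant 'ch') → gocho.
Attach noun class class II -cha → gochocha.
Vowel harmony: no change.
Nasal assimilation: no change.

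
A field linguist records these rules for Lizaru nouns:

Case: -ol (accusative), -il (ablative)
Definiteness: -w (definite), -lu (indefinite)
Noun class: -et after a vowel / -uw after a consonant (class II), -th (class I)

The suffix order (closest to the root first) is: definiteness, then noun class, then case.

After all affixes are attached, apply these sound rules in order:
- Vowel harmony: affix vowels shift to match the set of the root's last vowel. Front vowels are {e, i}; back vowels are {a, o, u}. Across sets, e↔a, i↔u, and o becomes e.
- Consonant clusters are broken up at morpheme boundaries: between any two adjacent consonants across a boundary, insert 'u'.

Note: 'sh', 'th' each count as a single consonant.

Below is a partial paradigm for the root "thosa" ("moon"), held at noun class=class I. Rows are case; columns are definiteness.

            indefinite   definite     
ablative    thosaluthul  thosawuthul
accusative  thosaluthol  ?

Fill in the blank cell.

thosawuthol

Attach definiteness definite -w → thosaw.
Attach noun class class I -th → thosawth.
Attach case accusative -ol → thosawthol.
Vowel harmony: no change.
Apply epenthesis: thosawthol → thosawuthol.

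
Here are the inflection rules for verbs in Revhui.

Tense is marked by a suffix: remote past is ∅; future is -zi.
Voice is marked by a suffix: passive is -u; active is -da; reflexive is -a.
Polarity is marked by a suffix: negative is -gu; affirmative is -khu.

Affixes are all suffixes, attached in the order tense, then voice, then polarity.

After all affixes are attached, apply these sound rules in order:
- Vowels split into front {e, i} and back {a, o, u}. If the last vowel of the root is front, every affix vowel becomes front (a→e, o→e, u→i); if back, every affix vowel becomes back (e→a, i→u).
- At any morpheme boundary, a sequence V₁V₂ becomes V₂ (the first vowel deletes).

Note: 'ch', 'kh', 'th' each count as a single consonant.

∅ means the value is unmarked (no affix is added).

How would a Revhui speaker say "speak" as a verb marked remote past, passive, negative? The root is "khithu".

khithugu

tense = remote past: zero marking, form stays khithu.
Attach voice passive -u → khithuu.
Attach polarity negative -gu → khithuugu.
Vowel harmony: no change.
Apply vowel deletion: khithuugu → khithugu.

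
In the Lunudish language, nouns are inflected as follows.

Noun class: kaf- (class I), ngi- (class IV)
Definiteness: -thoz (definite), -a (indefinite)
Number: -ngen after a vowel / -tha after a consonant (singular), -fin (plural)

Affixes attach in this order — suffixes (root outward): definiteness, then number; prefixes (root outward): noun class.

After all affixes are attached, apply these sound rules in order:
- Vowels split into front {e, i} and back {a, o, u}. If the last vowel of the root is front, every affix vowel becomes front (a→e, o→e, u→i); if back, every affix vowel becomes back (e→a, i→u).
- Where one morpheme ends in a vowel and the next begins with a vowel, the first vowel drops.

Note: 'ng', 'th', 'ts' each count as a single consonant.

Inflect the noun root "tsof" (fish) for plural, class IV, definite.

Attach definiteness definite -thoz → tsofthoz.
Attach noun class class IV ngi- → ngitsofthoz.
Attach number plural -fin → ngitsofthozfin.
Apply vowel harmony: ngitsofthozfin → ngutsofthozfun.
Vowel deletion: no change.

ngutsofthozfun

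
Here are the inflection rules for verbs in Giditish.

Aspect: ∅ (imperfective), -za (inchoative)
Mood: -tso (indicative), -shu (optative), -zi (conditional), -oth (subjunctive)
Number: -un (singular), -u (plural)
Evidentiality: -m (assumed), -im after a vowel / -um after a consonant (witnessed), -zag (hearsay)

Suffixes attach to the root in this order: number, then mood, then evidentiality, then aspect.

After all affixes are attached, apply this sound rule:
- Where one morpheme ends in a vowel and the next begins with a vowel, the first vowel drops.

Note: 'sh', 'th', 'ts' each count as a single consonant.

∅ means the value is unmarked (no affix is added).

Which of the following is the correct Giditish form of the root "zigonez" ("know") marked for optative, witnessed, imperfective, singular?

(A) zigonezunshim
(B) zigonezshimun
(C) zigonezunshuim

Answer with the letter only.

A

Attach number singular -un → zigonezun.
Attach mood optative -shu → zigonezunshu.
Attach evidentiality witnessed -im (after vowel 'u') → zigonezunshuim.
aspect = imperfective: zero marking, form stays zigonezunshuim.
Apply vowel deletion: zigonezunshuim → zigonezunshim.
So the correct form is zigonezunshim, option (A).
(B) zigonezshimun is wrong: it has the affixes in the wrong order.
(C) zigonezunshuim is wrong: it fails to apply the sound rule(s).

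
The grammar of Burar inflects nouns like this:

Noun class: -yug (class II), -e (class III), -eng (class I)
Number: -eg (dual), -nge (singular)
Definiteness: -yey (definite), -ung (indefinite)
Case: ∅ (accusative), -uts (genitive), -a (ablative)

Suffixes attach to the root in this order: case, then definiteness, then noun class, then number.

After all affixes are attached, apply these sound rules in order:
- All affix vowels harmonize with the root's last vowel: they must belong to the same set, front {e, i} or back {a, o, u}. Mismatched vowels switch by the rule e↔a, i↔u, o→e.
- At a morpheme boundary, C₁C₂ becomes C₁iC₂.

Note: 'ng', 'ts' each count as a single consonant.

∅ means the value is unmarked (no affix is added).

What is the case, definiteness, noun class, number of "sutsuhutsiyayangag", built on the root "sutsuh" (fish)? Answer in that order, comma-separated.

Segment: sutsuh-uts-yey-eng-eg.
case: -uts → genitive.
definiteness: -yey → definite.
noun class: -eng → class I.
number: -eg → dual.

genitive, definite, class I, dual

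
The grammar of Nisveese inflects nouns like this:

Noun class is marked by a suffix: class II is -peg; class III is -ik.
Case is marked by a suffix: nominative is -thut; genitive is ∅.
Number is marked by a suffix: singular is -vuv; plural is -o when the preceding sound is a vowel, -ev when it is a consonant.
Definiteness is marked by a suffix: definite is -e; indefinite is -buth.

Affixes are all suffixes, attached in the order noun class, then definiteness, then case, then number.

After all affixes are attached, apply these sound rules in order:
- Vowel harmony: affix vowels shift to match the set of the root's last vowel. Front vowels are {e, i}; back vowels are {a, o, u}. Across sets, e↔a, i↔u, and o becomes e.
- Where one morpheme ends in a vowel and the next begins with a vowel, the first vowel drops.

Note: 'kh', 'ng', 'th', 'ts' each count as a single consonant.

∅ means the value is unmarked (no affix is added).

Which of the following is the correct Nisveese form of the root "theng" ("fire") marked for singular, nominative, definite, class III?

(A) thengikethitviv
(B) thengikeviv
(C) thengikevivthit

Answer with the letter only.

A

Attach noun class class III -ik → thengik.
Attach definiteness definite -e → thengike.
Attach case nominative -thut → thengikethut.
Attach number singular -vuv → thengikethutvuv.
Apply vowel harmony: thengikethutvuv → thengikethitviv.
Vowel deletion: no change.
So the correct form is thengikethitviv, option (A).
(C) thengikevivthit is wrong: it has the affixes in the wrong order.
(B) thengikeviv is wrong: it uses genitive instead of nominative for case.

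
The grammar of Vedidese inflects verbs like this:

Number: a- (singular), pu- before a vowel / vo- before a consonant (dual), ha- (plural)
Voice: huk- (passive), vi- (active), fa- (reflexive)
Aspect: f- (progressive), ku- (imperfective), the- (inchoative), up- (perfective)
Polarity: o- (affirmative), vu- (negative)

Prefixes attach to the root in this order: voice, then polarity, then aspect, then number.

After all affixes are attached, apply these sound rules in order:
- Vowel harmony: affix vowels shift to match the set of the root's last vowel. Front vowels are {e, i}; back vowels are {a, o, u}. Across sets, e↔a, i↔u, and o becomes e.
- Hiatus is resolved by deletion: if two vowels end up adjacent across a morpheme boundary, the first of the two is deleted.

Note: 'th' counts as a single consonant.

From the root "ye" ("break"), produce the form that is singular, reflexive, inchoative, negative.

Attach voice reflexive fa- → faye.
Attach polarity negative vu- → vufaye.
Attach aspect inchoative the- → thevufaye.
Attach number singular a- → athevufaye.
Apply vowel harmony: athevufaye → ethevifeye.
Vowel deletion: no change.

ethevifeye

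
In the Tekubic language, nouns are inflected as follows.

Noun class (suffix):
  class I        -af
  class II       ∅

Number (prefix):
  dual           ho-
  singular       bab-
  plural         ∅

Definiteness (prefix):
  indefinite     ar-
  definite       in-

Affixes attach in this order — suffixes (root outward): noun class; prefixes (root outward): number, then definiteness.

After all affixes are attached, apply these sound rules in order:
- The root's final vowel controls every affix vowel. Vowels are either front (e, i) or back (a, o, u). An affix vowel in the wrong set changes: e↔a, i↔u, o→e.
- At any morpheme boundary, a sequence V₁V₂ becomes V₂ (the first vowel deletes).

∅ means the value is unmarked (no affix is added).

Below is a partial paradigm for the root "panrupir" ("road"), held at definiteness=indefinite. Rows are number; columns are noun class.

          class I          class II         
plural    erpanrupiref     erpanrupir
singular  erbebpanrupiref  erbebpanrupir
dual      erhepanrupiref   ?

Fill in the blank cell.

erhepanrupir

Attach number dual ho- → hopanrupir.
noun class = class II: zero marking, form stays hopanrupir.
Attach definiteness indefinite ar- → arhopanrupir.
Apply vowel harmony: arhopanrupir → erhepanrupir.
Vowel deletion: no change.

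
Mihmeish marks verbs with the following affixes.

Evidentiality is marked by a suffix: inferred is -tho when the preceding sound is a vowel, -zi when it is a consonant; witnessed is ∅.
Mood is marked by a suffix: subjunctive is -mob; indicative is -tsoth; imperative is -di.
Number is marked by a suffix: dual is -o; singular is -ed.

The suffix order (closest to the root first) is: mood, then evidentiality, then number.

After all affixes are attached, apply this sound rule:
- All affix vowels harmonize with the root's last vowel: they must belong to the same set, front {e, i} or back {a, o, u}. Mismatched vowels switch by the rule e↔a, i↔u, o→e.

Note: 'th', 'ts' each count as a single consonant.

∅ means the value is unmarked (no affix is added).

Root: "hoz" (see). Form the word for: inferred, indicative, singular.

Attach mood indicative -tsoth → hoztsoth.
Attach evidentiality inferred -zi (after consonant 'th') → hoztsothzi.
Attach number singular -ed → hoztsothzied.
Apply vowel harmony: hoztsothzied → hoztsothzuad.

hoztsothzuad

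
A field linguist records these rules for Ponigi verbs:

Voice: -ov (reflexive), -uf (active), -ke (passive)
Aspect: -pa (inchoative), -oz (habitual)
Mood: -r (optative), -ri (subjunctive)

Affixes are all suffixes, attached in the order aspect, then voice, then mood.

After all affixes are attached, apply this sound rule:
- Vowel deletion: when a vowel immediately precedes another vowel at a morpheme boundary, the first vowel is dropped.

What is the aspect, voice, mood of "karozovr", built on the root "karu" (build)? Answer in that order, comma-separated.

Segment: karu-oz-ov-r.
aspect: -oz → habitual.
voice: -ov → reflexive.
mood: -r → optative.

habitual, reflexive, optative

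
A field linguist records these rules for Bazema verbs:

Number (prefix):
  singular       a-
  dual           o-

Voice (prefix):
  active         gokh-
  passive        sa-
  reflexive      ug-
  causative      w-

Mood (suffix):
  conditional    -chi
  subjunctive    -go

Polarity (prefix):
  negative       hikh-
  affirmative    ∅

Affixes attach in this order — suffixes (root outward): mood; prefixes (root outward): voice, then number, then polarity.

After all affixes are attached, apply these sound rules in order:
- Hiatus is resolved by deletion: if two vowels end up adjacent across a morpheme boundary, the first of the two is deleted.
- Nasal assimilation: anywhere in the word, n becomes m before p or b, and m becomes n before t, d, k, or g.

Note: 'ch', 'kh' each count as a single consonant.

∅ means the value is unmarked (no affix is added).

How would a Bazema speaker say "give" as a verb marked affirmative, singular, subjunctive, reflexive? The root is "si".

ugsigo

Attach voice reflexive ug- → ugsi.
Attach number singular a- → augsi.
polarity = affirmative: zero marking, form stays augsi.
Attach mood subjunctive -go → augsigo.
Apply vowel deletion: augsigo → ugsigo.
Nasal assimilation: no change.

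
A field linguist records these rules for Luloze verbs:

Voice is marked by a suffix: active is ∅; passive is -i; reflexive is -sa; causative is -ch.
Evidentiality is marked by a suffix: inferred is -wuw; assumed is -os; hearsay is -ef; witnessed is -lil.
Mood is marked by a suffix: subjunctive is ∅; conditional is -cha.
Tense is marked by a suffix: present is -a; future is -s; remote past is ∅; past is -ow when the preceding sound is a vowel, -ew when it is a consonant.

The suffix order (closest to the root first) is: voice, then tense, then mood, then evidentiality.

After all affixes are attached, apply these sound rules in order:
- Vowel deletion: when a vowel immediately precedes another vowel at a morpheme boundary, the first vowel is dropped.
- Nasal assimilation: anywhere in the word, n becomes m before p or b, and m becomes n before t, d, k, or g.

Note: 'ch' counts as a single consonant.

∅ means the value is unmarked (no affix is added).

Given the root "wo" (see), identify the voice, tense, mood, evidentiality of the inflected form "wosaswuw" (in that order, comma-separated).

Segment: wo-sa-s-wuw.
voice: -sa → reflexive.
tense: -s → future.
mood: ∅ → subjunctive.
evidentiality: -wuw → inferred.

reflexive, future, subjunctive, inferred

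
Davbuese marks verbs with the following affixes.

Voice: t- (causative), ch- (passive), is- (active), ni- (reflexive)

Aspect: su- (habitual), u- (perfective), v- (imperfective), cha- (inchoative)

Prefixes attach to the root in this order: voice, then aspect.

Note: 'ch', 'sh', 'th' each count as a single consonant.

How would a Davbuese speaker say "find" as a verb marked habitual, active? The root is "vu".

suisvu

Attach voice active is- → isvu.
Attach aspect habitual su- → suisvu.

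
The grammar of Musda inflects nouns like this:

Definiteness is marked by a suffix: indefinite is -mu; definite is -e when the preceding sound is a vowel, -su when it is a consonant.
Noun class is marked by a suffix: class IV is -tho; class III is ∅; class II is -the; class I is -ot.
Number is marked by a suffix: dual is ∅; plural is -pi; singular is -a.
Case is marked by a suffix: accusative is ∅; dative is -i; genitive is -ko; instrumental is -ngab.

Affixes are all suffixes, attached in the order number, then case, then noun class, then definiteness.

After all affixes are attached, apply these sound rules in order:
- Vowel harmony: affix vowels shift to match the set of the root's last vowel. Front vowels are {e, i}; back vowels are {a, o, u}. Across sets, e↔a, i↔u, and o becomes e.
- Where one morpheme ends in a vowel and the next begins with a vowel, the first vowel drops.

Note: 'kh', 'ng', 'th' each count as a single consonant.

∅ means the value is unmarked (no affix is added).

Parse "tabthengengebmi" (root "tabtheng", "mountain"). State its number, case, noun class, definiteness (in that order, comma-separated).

singular, instrumental, class III, indefinite

Segment: tabtheng-a-ngab-mu.
number: -a → singular.
case: -ngab → instrumental.
noun class: ∅ → class III.
definiteness: -mu → indefinite.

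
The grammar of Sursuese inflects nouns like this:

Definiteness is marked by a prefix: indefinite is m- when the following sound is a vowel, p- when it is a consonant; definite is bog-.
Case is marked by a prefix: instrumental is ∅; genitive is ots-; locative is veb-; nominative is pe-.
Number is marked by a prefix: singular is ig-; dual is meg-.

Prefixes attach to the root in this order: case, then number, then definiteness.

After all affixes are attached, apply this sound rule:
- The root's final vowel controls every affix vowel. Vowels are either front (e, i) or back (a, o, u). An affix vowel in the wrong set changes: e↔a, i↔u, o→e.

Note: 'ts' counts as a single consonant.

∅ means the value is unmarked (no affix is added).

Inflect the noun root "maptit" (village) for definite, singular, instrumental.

begigmaptit

case = instrumental: zero marking, form stays maptit.
Attach number singular ig- → igmaptit.
Attach definiteness definite bog- → bogigmaptit.
Apply vowel harmony: bogigmaptit → begigmaptit.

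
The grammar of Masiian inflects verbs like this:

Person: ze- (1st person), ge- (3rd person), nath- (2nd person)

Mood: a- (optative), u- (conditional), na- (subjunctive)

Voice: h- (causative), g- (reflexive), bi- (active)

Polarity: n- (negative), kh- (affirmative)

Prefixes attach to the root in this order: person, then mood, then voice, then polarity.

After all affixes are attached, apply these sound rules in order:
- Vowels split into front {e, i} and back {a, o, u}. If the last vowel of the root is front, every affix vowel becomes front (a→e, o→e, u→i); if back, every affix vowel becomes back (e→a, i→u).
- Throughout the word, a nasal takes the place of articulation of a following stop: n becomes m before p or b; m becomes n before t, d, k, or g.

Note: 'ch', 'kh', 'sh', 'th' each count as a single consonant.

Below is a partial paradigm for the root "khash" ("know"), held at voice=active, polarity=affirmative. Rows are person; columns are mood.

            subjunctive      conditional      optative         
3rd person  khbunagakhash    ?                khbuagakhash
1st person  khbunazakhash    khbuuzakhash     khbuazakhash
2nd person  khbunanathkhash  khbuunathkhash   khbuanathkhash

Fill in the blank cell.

Attach person 3rd person ge- → gekhash.
Attach mood conditional u- → ugekhash.
Attach voice active bi- → biugekhash.
Attach polarity affirmative kh- → khbiugekhash.
Apply vowel harmony: khbiugekhash → khbuugakhash.
Nasal assimilation: no change.

khbuugakhash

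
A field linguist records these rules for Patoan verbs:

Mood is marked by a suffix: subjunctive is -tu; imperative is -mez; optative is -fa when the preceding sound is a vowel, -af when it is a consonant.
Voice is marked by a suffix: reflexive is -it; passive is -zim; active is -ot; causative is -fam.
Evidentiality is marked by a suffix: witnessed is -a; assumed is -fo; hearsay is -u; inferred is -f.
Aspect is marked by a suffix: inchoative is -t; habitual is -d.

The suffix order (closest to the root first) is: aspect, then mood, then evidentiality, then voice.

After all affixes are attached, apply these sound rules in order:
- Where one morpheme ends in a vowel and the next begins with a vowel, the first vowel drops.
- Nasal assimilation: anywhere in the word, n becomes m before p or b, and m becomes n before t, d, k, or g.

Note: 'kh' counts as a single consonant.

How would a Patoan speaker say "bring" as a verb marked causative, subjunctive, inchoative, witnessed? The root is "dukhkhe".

Attach aspect inchoative -t → dukhkhet.
Attach mood subjunctive -tu → dukhkhettu.
Attach evidentiality witnessed -a → dukhkhettua.
Attach voice causative -fam → dukhkhettuafam.
Apply vowel deletion: dukhkhettuafam → dukhkhettafam.
Nasal assimilation: no change.

dukhkhettafam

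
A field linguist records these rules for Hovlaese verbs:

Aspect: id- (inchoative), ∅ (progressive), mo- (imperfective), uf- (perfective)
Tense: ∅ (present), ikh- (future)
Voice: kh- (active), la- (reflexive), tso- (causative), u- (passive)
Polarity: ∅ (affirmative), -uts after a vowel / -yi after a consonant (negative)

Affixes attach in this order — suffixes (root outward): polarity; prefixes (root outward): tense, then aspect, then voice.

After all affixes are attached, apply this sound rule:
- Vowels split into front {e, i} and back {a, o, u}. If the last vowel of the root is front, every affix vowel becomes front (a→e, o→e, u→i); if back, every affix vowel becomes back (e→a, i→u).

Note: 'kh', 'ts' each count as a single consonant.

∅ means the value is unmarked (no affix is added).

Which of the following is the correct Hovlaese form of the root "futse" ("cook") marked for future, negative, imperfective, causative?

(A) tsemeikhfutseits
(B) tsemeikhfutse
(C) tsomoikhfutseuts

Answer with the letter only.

Attach tense future ikh- → ikhfutse.
Attach aspect imperfective mo- → moikhfutse.
Attach voice causative tso- → tsomoikhfutse.
Attach polarity negative -uts (after vowel 'e') → tsomoikhfutseuts.
Apply vowel harmony: tsomoikhfutseuts → tsemeikhfutseits.
So the correct form is tsemeikhfutseits, option (A).
(B) tsemeikhfutse is wrong: it uses affirmative instead of negative for polarity.
(C) tsomoikhfutseuts is wrong: it fails to apply the sound rule(s).

A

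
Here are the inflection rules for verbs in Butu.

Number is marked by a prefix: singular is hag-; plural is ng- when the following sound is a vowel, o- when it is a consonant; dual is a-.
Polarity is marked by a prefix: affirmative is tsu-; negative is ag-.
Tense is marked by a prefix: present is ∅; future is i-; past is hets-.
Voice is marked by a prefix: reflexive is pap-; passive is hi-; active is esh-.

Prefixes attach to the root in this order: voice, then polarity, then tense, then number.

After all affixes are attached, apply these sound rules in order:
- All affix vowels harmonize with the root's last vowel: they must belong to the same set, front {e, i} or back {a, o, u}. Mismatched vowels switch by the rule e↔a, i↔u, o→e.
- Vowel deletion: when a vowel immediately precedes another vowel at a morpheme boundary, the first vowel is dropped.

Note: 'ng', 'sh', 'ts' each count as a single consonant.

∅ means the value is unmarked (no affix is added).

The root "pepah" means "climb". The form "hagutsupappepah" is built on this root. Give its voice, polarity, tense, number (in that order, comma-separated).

reflexive, affirmative, future, singular

Segment: hag-i-tsu-pap-pepah.
voice: pap- → reflexive.
polarity: tsu- → affirmative.
tense: i- → future.
number: hag- → singular.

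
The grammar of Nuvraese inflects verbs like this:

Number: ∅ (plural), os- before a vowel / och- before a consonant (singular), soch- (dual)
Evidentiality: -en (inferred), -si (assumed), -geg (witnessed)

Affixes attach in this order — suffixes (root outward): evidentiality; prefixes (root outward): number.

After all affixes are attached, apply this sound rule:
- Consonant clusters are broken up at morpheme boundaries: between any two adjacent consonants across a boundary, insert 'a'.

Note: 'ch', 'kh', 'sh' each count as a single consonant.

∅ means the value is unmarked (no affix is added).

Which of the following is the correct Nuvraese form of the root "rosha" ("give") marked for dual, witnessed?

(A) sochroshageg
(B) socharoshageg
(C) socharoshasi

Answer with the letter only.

Attach evidentiality witnessed -geg → roshageg.
Attach number dual soch- → sochroshageg.
Apply epenthesis: sochroshageg → socharoshageg.
So the correct form is socharoshageg, option (B).
(C) socharoshasi is wrong: it uses assumed instead of witnessed for evidentiality.
(A) sochroshageg is wrong: it fails to apply the sound rule(s).

B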